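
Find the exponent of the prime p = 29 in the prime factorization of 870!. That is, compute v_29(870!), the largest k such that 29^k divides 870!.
v_29(870!) = 31

Legendre's formula: v_p(n!) = Σ_{k ≥ 1} ⌊n / p^k⌋. For p = 29, n = 870, the terms are:
  ⌊870/29^1⌋ = ⌊870/29⌋ = 30
  ⌊870/29^2⌋ = ⌊870/841⌋ = 1
(the next term ⌊870/29^3⌋ = 0, terminating the sum). Summing: v_29(870!) = 30 + 1 = 31.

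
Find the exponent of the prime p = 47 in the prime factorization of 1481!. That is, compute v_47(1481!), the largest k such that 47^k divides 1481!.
v_47(1481!) = 31

Legendre's formula: v_p(n!) = Σ_{k ≥ 1} ⌊n / p^k⌋. For p = 47, n = 1481, the terms are:
  ⌊1481/47^1⌋ = ⌊1481/47⌋ = 31
(the next term ⌊1481/47^2⌋ = 0, terminating the sum). Summing: v_47(1481!) = 31 = 31.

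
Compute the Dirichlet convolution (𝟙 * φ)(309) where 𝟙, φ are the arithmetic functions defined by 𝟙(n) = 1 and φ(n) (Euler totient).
(𝟙 * φ)(309) = 309

Divisors of 309: [1, 3, 103, 309]. For each d | 309:
  d = 1: 𝟙(1) · φ(309/1) = 1 · 204 = 204
  d = 3: 𝟙(3) · φ(309/3) = 1 · 102 = 102
  d = 103: 𝟙(103) · φ(309/103) = 1 · 2 = 2
  d = 309: 𝟙(309) · φ(309/309) = 1 · 1 = 1
Summing: (𝟙 * φ)(309) = 204 + 102 + 2 + 1 = 309.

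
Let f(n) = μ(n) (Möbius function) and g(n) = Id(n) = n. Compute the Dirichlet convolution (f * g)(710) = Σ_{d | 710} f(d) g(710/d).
(μ * Id)(710) = 280

Divisors of 710: [1, 2, 5, 10, 71, 142, 355, 710]. For each d | 710:
  d = 1: μ(1) · Id(710/1) = 1 · 710 = 710
  d = 2: μ(2) · Id(710/2) = -1 · 355 = -355
  d = 5: μ(5) · Id(710/5) = -1 · 142 = -142
  d = 10: μ(10) · Id(710/10) = 1 · 71 = 71
  d = 71: μ(71) · Id(710/71) = -1 · 10 = -10
  d = 142: μ(142) · Id(710/142) = 1 · 5 = 5
  d = 355: μ(355) · Id(710/355) = 1 · 2 = 2
  d = 710: μ(710) · Id(710/710) = -1 · 1 = -1
Summing: (μ * Id)(710) = 710 + -355 + -142 + 71 + -10 + 5 + 2 + -1 = 280.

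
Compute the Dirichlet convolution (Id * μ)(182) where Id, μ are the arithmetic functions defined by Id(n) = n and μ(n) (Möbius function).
(Id * μ)(182) = 72

Divisors of 182: [1, 2, 7, 13, 14, 26, 91, 182]. For each d | 182:
  d = 1: Id(1) · μ(182/1) = 1 · -1 = -1
  d = 2: Id(2) · μ(182/2) = 2 · 1 = 2
  d = 7: Id(7) · μ(182/7) = 7 · 1 = 7
  d = 13: Id(13) · μ(182/13) = 13 · 1 = 13
  d = 14: Id(14) · μ(182/14) = 14 · -1 = -14
  d = 26: Id(26) · μ(182/26) = 26 · -1 = -26
  d = 91: Id(91) · μ(182/91) = 91 · -1 = -91
  d = 182: Id(182) · μ(182/182) = 182 · 1 = 182
Summing: (Id * μ)(182) = -1 + 2 + 7 + 13 + -14 + -26 + -91 + 182 = 72.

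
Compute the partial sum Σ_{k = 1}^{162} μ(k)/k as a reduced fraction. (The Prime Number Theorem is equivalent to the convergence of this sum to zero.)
Σ μ(k)/k = 674117532155663976794637693297075629210667954252961166216521/35375166993717494840635767087951744212057570647889977422429870

Values of μ(k) for 1 ≤ k ≤ 162: μ(1) = 1, μ(2) = -1, μ(3) = -1, μ(5) = -1, μ(6) = 1, μ(7) = -1, μ(10) = 1, μ(11) = -1, μ(13) = -1, μ(14) = 1, μ(15) = 1, μ(17) = -1, μ(19) = -1, μ(21) = 1, μ(22) = 1, μ(23) = -1, μ(26) = 1, μ(29) = -1, μ(30) = -1, μ(31) = -1, μ(33) = 1, μ(34) = 1, μ(35) = 1, μ(37) = -1, μ(38) = 1, μ(39) = 1, μ(41) = -1, μ(42) = -1, μ(43) = -1, μ(46) = 1, μ(47) = -1, μ(51) = 1, μ(53) = -1, μ(55) = 1, μ(57) = 1, μ(58) = 1, μ(59) = -1, μ(61) = -1, μ(62) = 1, μ(65) = 1, μ(66) = -1, μ(67) = -1, μ(69) = 1, μ(70) = -1, μ(71) = -1, μ(73) = -1, μ(74) = 1, μ(77) = 1, μ(78) = -1, μ(79) = -1, μ(82) = 1, μ(83) = -1, μ(85) = 1, μ(86) = 1, μ(87) = 1, μ(89) = -1, μ(91) = 1, μ(93) = 1, μ(94) = 1, μ(95) = 1, μ(97) = -1, μ(101) = -1, μ(102) = -1, μ(103) = -1, μ(105) = -1, μ(106) = 1, μ(107) = -1, μ(109) = -1, μ(110) = -1, μ(111) = 1, μ(113) = -1, μ(114) = -1, μ(115) = 1, μ(118) = 1, μ(119) = 1, μ(122) = 1, μ(123) = 1, μ(127) = -1, μ(129) = 1, μ(130) = -1, μ(131) = -1, μ(133) = 1, μ(134) = 1, μ(137) = -1, μ(138) = -1, μ(139) = -1, μ(141) = 1, μ(142) = 1, μ(143) = 1, μ(145) = 1, μ(146) = 1, μ(149) = -1, μ(151) = -1, μ(154) = -1, μ(155) = 1, μ(157) = -1, μ(158) = 1, μ(159) = 1, μ(161) = 1, with μ = 0 on non-squarefree integers. Summing μ(k)/k for k where μ(k) ≠ 0 gives 674117532155663976794637693297075629210667954252961166216521/35375166993717494840635767087951744212057570647889977422429870 ≈ 0.0191. (PNT ⟺ this sum → 0 as n → ∞.)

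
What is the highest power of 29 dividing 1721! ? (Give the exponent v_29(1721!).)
v_29(1721!) = 61

Legendre's formula: v_p(n!) = Σ_{k ≥ 1} ⌊n / p^k⌋. For p = 29, n = 1721, the terms are:
  ⌊1721/29^1⌋ = ⌊1721/29⌋ = 59
  ⌊1721/29^2⌋ = ⌊1721/841⌋ = 2
(the next term ⌊1721/29^3⌋ = 0, terminating the sum). Summing: v_29(1721!) = 59 + 2 = 61.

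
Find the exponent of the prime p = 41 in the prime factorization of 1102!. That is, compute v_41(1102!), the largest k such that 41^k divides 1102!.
v_41(1102!) = 26

Legendre's formula: v_p(n!) = Σ_{k ≥ 1} ⌊n / p^k⌋. For p = 41, n = 1102, the terms are:
  ⌊1102/41^1⌋ = ⌊1102/41⌋ = 26
(the next term ⌊1102/41^2⌋ = 0, terminating the sum). Summing: v_41(1102!) = 26 = 26.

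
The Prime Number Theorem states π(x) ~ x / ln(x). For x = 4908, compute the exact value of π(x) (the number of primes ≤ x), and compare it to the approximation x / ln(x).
π(4908) = 655;  x/ln(x) ≈ 577.51;  relative error ≈ 11.83%.

Directly count primes up to 4908: π(4908) = 655. The PNT approximation gives 4908/ln(4908) ≈ 4908/8.49862 ≈ 577.51. Relative error (π(x) − x/ln(x)) / π(x) ≈ 11.83%; the approximation is known to undercount slightly (Li(x) is a better estimate).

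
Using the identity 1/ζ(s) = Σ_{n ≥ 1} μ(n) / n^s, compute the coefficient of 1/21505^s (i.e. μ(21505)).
μ(21505) = 1

Factor n = 21505 = 5 · 11 · 17 · 23. μ(n) = 0 if any exponent ≥ 2 (not squarefree); otherwise μ(n) = (−1)^{ω(n)} where ω(n) is the number of distinct prime factors. Applying: μ(21505) = 1.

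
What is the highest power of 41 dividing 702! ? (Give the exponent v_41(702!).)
v_41(702!) = 17

Legendre's formula: v_p(n!) = Σ_{k ≥ 1} ⌊n / p^k⌋. For p = 41, n = 702, the terms are:
  ⌊702/41^1⌋ = ⌊702/41⌋ = 17
(the next term ⌊702/41^2⌋ = 0, terminating the sum). Summing: v_41(702!) = 17 = 17.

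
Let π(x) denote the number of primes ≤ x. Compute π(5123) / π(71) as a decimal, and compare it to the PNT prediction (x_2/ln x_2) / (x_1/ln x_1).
π(5123)/π(71) = 685/20 ≈ 34.2500;  PNT prediction ≈ 36.0093.

π(71) = 20 and π(5123) = 685, so π(5123)/π(71) ≈ 34.2500. The PNT-predicted ratio is (5123/ln(5123)) / (71/ln(71)) ≈ 36.0093. The two agree to within a few percent, as expected.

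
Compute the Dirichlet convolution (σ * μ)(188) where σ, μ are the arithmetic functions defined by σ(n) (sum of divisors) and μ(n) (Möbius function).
(σ * μ)(188) = 188

Divisors of 188: [1, 2, 4, 47, 94, 188]. For each d | 188:
  d = 1: σ(1) · μ(188/1) = 1 · 0 = 0
  d = 2: σ(2) · μ(188/2) = 3 · 1 = 3
  d = 4: σ(4) · μ(188/4) = 7 · -1 = -7
  d = 47: σ(47) · μ(188/47) = 48 · 0 = 0
  d = 94: σ(94) · μ(188/94) = 144 · -1 = -144
  d = 188: σ(188) · μ(188/188) = 336 · 1 = 336
Summing: (σ * μ)(188) = 0 + 3 + -7 + 0 + -144 + 336 = 188.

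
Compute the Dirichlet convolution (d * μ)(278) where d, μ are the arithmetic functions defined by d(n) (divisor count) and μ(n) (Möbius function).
(d * μ)(278) = 1

Divisors of 278: [1, 2, 139, 278]. For each d | 278:
  d = 1: d(1) · μ(278/1) = 1 · 1 = 1
  d = 2: d(2) · μ(278/2) = 2 · -1 = -2
  d = 139: d(139) · μ(278/139) = 2 · -1 = -2
  d = 278: d(278) · μ(278/278) = 4 · 1 = 4
Summing: (d * μ)(278) = 1 + -2 + -2 + 4 = 1.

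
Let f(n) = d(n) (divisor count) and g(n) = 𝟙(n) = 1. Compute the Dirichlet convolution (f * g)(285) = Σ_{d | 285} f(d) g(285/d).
(d * 𝟙)(285) = 27

Divisors of 285: [1, 3, 5, 15, 19, 57, 95, 285]. For each d | 285:
  d = 1: d(1) · 𝟙(285/1) = 1 · 1 = 1
  d = 3: d(3) · 𝟙(285/3) = 2 · 1 = 2
  d = 5: d(5) · 𝟙(285/5) = 2 · 1 = 2
  d = 15: d(15) · 𝟙(285/15) = 4 · 1 = 4
  d = 19: d(19) · 𝟙(285/19) = 2 · 1 = 2
  d = 57: d(57) · 𝟙(285/57) = 4 · 1 = 4
  d = 95: d(95) · 𝟙(285/95) = 4 · 1 = 4
  d = 285: d(285) · 𝟙(285/285) = 8 · 1 = 8
Summing: (d * 𝟙)(285) = 1 + 2 + 2 + 4 + 2 + 4 + 4 + 8 = 27.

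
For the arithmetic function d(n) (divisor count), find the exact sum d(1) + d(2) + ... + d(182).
Σ_{n ≤ 182} d(n) = 981

Compute d(n) for each 1 ≤ n ≤ 182: d(1) = 1, d(2) = 2, d(3) = 2, d(4) = 3, d(5) = 2, d(6) = 4, d(7) = 2, d(8) = 4, d(9) = 3, d(10) = 4, d(11) = 2, d(12) = 6, d(13) = 2, d(14) = 4, d(15) = 4, d(16) = 5, d(17) = 2, d(18) = 6, d(19) = 2, d(20) = 6, d(21) = 4, d(22) = 4, d(23) = 2, d(24) = 8, d(25) = 3, d(26) = 4, d(27) = 4, d(28) = 6, d(29) = 2, d(30) = 8, d(31) = 2, d(32) = 6, d(33) = 4, d(34) = 4, d(35) = 4, d(36) = 9, d(37) = 2, d(38) = 4, d(39) = 4, d(40) = 8, d(41) = 2, d(42) = 8, d(43) = 2, d(44) = 6, d(45) = 6, d(46) = 4, d(47) = 2, d(48) = 10, d(49) = 3, d(50) = 6, d(51) = 4, d(52) = 6, d(53) = 2, d(54) = 8, d(55) = 4, d(56) = 8, d(57) = 4, d(58) = 4, d(59) = 2, d(60) = 12, d(61) = 2, d(62) = 4, d(63) = 6, d(64) = 7, d(65) = 4, d(66) = 8, d(67) = 2, d(68) = 6, d(69) = 4, d(70) = 8, d(71) = 2, d(72) = 12, d(73) = 2, d(74) = 4, d(75) = 6, d(76) = 6, d(77) = 4, d(78) = 8, d(79) = 2, d(80) = 10, d(81) = 5, d(82) = 4, d(83) = 2, d(84) = 12, d(85) = 4, d(86) = 4, d(87) = 4, d(88) = 8, d(89) = 2, d(90) = 12, d(91) = 4, d(92) = 6, d(93) = 4, d(94) = 4, d(95) = 4, d(96) = 12, d(97) = 2, d(98) = 6, d(99) = 6, d(100) = 9, d(101) = 2, d(102) = 8, d(103) = 2, d(104) = 8, d(105) = 8, d(106) = 4, d(107) = 2, d(108) = 12, d(109) = 2, d(110) = 8, d(111) = 4, d(112) = 10, d(113) = 2, d(114) = 8, d(115) = 4, d(116) = 6, d(117) = 6, d(118) = 4, d(119) = 4, d(120) = 16, d(121) = 3, d(122) = 4, d(123) = 4, d(124) = 6, d(125) = 4, d(126) = 12, d(127) = 2, d(128) = 8, d(129) = 4, d(130) = 8, d(131) = 2, d(132) = 12, d(133) = 4, d(134) = 4, d(135) = 8, d(136) = 8, d(137) = 2, d(138) = 8, d(139) = 2, d(140) = 12, d(141) = 4, d(142) = 4, d(143) = 4, d(144) = 15, d(145) = 4, d(146) = 4, d(147) = 6, d(148) = 6, d(149) = 2, d(150) = 12, d(151) = 2, d(152) = 8, d(153) = 6, d(154) = 8, d(155) = 4, d(156) = 12, d(157) = 2, d(158) = 4, d(159) = 4, d(160) = 12, d(161) = 4, d(162) = 10, d(163) = 2, d(164) = 6, d(165) = 8, d(166) = 4, d(167) = 2, d(168) = 16, d(169) = 3, d(170) = 8, d(171) = 6, d(172) = 6, d(173) = 2, d(174) = 8, d(175) = 6, d(176) = 10, d(177) = 4, d(178) = 4, d(179) = 2, d(180) = 18, d(181) = 2, d(182) = 8. Summing all 182 values: 981. (Dirichlet's divisor formula: Σ_{n ≤ x} d(n) = x ln(x) + (2γ − 1) x + O(√x). For x = 182, the asymptotic estimate is ≈ 975.24.)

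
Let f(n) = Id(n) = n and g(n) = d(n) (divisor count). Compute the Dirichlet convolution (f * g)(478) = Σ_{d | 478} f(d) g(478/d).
(Id * d)(478) = 964

Divisors of 478: [1, 2, 239, 478]. For each d | 478:
  d = 1: Id(1) · d(478/1) = 1 · 4 = 4
  d = 2: Id(2) · d(478/2) = 2 · 2 = 4
  d = 239: Id(239) · d(478/239) = 239 · 2 = 478
  d = 478: Id(478) · d(478/478) = 478 · 1 = 478
Summing: (Id * d)(478) = 4 + 4 + 478 + 478 = 964.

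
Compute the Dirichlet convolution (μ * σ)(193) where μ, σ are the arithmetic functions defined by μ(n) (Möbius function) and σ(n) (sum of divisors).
(μ * σ)(193) = 193

Divisors of 193: [1, 193]. For each d | 193:
  d = 1: μ(1) · σ(193/1) = 1 · 194 = 194
  d = 193: μ(193) · σ(193/193) = -1 · 1 = -1
Summing: (μ * σ)(193) = 194 + -1 = 193.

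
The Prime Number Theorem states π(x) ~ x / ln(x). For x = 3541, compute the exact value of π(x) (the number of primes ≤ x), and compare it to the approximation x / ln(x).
π(3541) = 496;  x/ln(x) ≈ 433.30;  relative error ≈ 12.64%.

Directly count primes up to 3541: π(3541) = 496. The PNT approximation gives 3541/ln(3541) ≈ 3541/8.17216 ≈ 433.30. Relative error (π(x) − x/ln(x)) / π(x) ≈ 12.64%; the approximation is known to undercount slightly (Li(x) is a better estimate).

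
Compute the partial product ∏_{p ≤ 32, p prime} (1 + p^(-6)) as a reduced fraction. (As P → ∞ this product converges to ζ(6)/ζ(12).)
∏ = 27817995139941732182652708678753385001734002671757520/27350499395438163022926501194256392285250955967934357

The primes p ≤ 32 are [2, 3, 5, 7, 11, 13, 17, 19, 23, 29, 31]. For each, (1 + 1/p^6) = (p^6 + 1)/p^6. Multiplying these fractions over p ∈ [2, 3, 5, 7, 11, 13, 17, 19, 23, 29, 31] gives 27817995139941732182652708678753385001734002671757520/27350499395438163022926501194256392285250955967934357. (In the limit P → ∞ this tends to ζ(6)/ζ(12).)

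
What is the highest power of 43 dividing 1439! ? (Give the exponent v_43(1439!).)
v_43(1439!) = 33

Legendre's formula: v_p(n!) = Σ_{k ≥ 1} ⌊n / p^k⌋. For p = 43, n = 1439, the terms are:
  ⌊1439/43^1⌋ = ⌊1439/43⌋ = 33
(the next term ⌊1439/43^2⌋ = 0, terminating the sum). Summing: v_43(1439!) = 33 = 33.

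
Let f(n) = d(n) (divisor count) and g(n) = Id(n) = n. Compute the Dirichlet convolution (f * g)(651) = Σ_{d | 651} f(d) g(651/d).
(d * Id)(651) = 1485

Divisors of 651: [1, 3, 7, 21, 31, 93, 217, 651]. For each d | 651:
  d = 1: d(1) · Id(651/1) = 1 · 651 = 651
  d = 3: d(3) · Id(651/3) = 2 · 217 = 434
  d = 7: d(7) · Id(651/7) = 2 · 93 = 186
  d = 21: d(21) · Id(651/21) = 4 · 31 = 124
  d = 31: d(31) · Id(651/31) = 2 · 21 = 42
  d = 93: d(93) · Id(651/93) = 4 · 7 = 28
  d = 217: d(217) · Id(651/217) = 4 · 3 = 12
  d = 651: d(651) · Id(651/651) = 8 · 1 = 8
Summing: (d * Id)(651) = 651 + 434 + 186 + 124 + 42 + 28 + 12 + 8 = 1485.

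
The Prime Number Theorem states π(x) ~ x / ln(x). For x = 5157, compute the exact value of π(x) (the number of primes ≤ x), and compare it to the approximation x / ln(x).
π(5157) = 687;  x/ln(x) ≈ 603.29;  relative error ≈ 12.18%.

Directly count primes up to 5157: π(5157) = 687. The PNT approximation gives 5157/ln(5157) ≈ 5157/8.54811 ≈ 603.29. Relative error (π(x) − x/ln(x)) / π(x) ≈ 12.18%; the approximation is known to undercount slightly (Li(x) is a better estimate).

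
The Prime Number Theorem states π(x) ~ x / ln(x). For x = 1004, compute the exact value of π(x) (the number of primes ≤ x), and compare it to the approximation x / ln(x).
π(1004) = 168;  x/ln(x) ≈ 145.26;  relative error ≈ 13.54%.

Directly count primes up to 1004: π(1004) = 168. The PNT approximation gives 1004/ln(1004) ≈ 1004/6.91175 ≈ 145.26. Relative error (π(x) − x/ln(x)) / π(x) ≈ 13.54%; the approximation is known to undercount slightly (Li(x) is a better estimate).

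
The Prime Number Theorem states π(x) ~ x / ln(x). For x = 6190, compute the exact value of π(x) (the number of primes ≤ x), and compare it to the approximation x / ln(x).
π(6190) = 804;  x/ln(x) ≈ 708.99;  relative error ≈ 11.82%.

Directly count primes up to 6190: π(6190) = 804. The PNT approximation gives 6190/ln(6190) ≈ 6190/8.73069 ≈ 708.99. Relative error (π(x) − x/ln(x)) / π(x) ≈ 11.82%; the approximation is known to undercount slightly (Li(x) is a better estimate).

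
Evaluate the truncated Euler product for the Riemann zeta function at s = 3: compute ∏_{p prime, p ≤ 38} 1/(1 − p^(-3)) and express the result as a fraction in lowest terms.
∏ = 10604865228312139577609245/8822952261265821355966464

The primes p ≤ 38 are [2, 3, 5, 7, 11, 13, 17, 19, 23, 29, 31, 37]. For each prime, (1 − 1/p^3)^(-1) = p^3 / (p^3 − 1). The product is (1 − 1/2^3)^(-1), (1 − 1/3^3)^(-1), (1 − 1/5^3)^(-1), (1 − 1/7^3)^(-1), (1 − 1/11^3)^(-1), (1 − 1/13^3)^(-1), (1 − 1/17^3)^(-1), (1 − 1/19^3)^(-1), (1 − 1/23^3)^(-1), (1 − 1/29^3)^(-1), (1 − 1/31^3)^(-1), (1 − 1/37^3)^(-1) = ∏ p^3 / (p^3 − 1) = 10604865228312139577609245/8822952261265821355966464.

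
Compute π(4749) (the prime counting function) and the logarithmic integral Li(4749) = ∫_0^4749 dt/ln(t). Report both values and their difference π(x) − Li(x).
π(4749) = 639;  Li(4749) ≈ 654.72;  π(x) − Li(x) ≈ -15.72.

Direct count of primes ≤ 4749 gives π(4749) = 639. Numerical evaluation of the logarithmic integral gives Li(4749) ≈ 654.72. The difference π(x) − Li(x) ≈ -15.72 is typically negative for small/moderate x (Li(x) overestimates), though Littlewood's theorem shows this sign changes infinitely often.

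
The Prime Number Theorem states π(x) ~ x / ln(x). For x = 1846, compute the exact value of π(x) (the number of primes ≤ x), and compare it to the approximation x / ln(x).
π(1846) = 282;  x/ln(x) ≈ 245.45;  relative error ≈ 12.96%.

Directly count primes up to 1846: π(1846) = 282. The PNT approximation gives 1846/ln(1846) ≈ 1846/7.52078 ≈ 245.45. Relative error (π(x) − x/ln(x)) / π(x) ≈ 12.96%; the approximation is known to undercount slightly (Li(x) is a better estimate).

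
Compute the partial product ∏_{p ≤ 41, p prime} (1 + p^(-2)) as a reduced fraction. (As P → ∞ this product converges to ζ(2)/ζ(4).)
∏ = 15660474728144000000/10354486835212066701

The primes p ≤ 41 are [2, 3, 5, 7, 11, 13, 17, 19, 23, 29, 31, 37, 41]. For each, (1 + 1/p^2) = (p^2 + 1)/p^2. Multiplying these fractions over p ∈ [2, 3, 5, 7, 11, 13, 17, 19, 23, 29, 31, 37, 41] gives 15660474728144000000/10354486835212066701. (In the limit P → ∞ this tends to ζ(2)/ζ(4).)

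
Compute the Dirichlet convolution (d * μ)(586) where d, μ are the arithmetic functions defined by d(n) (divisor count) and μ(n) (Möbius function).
(d * μ)(586) = 1

Divisors of 586: [1, 2, 293, 586]. For each d | 586:
  d = 1: d(1) · μ(586/1) = 1 · 1 = 1
  d = 2: d(2) · μ(586/2) = 2 · -1 = -2
  d = 293: d(293) · μ(586/293) = 2 · -1 = -2
  d = 586: d(586) · μ(586/586) = 4 · 1 = 4
Summing: (d * μ)(586) = 1 + -2 + -2 + 4 = 1.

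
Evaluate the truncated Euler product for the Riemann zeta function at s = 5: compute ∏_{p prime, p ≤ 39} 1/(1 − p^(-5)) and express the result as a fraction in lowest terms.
∏ = 132487865367718741281556988782580603348847966827605/127769623698019954360176628845208514576475652988928

The primes p ≤ 39 are [2, 3, 5, 7, 11, 13, 17, 19, 23, 29, 31, 37]. For each prime, (1 − 1/p^5)^(-1) = p^5 / (p^5 − 1). The product is (1 − 1/2^5)^(-1), (1 − 1/3^5)^(-1), (1 − 1/5^5)^(-1), (1 − 1/7^5)^(-1), (1 − 1/11^5)^(-1), (1 − 1/13^5)^(-1), (1 − 1/17^5)^(-1), (1 − 1/19^5)^(-1), (1 − 1/23^5)^(-1), (1 − 1/29^5)^(-1), (1 − 1/31^5)^(-1), (1 − 1/37^5)^(-1) = ∏ p^5 / (p^5 − 1) = 132487865367718741281556988782580603348847966827605/127769623698019954360176628845208514576475652988928.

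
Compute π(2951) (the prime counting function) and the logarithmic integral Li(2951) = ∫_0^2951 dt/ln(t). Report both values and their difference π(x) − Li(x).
π(2951) = 424;  Li(2951) ≈ 436.63;  π(x) − Li(x) ≈ -12.63.

Direct count of primes ≤ 2951 gives π(2951) = 424. Numerical evaluation of the logarithmic integral gives Li(2951) ≈ 436.63. The difference π(x) − Li(x) ≈ -12.63 is typically negative for small/moderate x (Li(x) overestimates), though Littlewood's theorem shows this sign changes infinitely often.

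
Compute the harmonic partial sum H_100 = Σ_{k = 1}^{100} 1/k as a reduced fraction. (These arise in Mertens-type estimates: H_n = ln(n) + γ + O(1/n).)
H_100 = 14466636279520351160221518043104131447711/2788815009188499086581352357412492142272

Direct summation: H_100 = 1 + 1/2 + ... + 1/100. The least common denominator is lcm(1, ..., 100) = 69720375229712477164533808935312303556800; over this denominator the numerator is 69720375229712477164533808935312303556800 + 34860187614856238582266904467656151778400 + 23240125076570825721511269645104101185600 + 17430093807428119291133452233828075889200 + 13944075045942495432906761787062460711360 + 11620062538285412860755634822552050592800 + 9960053604244639594933401276473186222400 + 8715046903714059645566726116914037944600 + 7746708358856941907170423215034700395200 + 6972037522971247716453380893531230355680 + 6338215929973861560412164448664754868800 + 5810031269142706430377817411276025296400 + 5363105786900959781887216071947100273600 + 4980026802122319797466700638236593111200 + 4648025015314165144302253929020820237120 + 4357523451857029822783363058457018972300 + 4101198542924263362619635819724253150400 + 3873354179428470953585211607517350197600 + 3669493433142761956028095207121700187200 + 3486018761485623858226690446765615177840 + 3320017868081546531644467092157728740800 + 3169107964986930780206082224332377434400 + 3031320662161412050631904736317926241600 + 2905015634571353215188908705638012648200 + 2788815009188499086581352357412492142272 + 2681552893450479890943608035973550136800 + 2582236119618980635723474405011566798400 + 2490013401061159898733350319118296555600 + 2404150869990085419466683066734907019200 + 2324012507657082572151126964510410118560 + 2249044362248789585952703514042332372800 + 2178761725928514911391681529228509486150 + 2112738643324620520137388149554918289600 + 2050599271462131681309817909862126575200 + 1992010720848927918986680255294637244480 + 1936677089714235476792605803758675098800 + 1884334465667904788230643484738170366400 + 1834746716571380978014047603560850093600 + 1787701928966986593962405357315700091200 + 1743009380742811929113345223382807588920 + 1700496956822255540598385583788104964800 + 1660008934040773265822233546078864370400 + 1621404075109592492198460672914239617600 + 1584553982493465390103041112166188717200 + 1549341671771388381434084643006940079040 + 1515660331080706025315952368158963120800 + 1483412238930052705628378913517283054400 + 1452507817285676607594454352819006324100 + 1422864800606377084990485896639026603200 + 1394407504594249543290676178706246071136 + 1367066180974754454206545273241417716800 + 1340776446725239945471804017986775068400 + 1315478777919103342727052998779477425600 + 1291118059809490317861737202505783399200 + 1267643185994772312082432889732950973760 + 1245006700530579949366675159559148277800 + 1223164477714253985342698402373900062400 + 1202075434995042709733341533367453509600 + 1181701275079872494314132354835801755200 + 1162006253828541286075563482255205059280 + 1142956970978893068271046048119873828800 + 1124522181124394792976351757021166186400 + 1106672622693848843881489030719242913600 + 1089380862964257455695840764614254743075 + 1072621157380191956377443214389420054720 + 1056369321662310260068694074777459144800 + 1040602615368842942754235954258392590400 + 1025299635731065840654908954931063287600 + 1010440220720470683543968245439308747200 + 996005360424463959493340127647318622240 + 981977115911443340345546604722708500800 + 968338544857117738396302901879337549400 + 955073633283732563897723410072771281600 + 942167232833952394115321742369085183200 + 929605003062833028860450785804164047424 + 917373358285690489007023801780425046800 + 905459418567694508630309206952107838400 + 893850964483493296981202678657850045600 + 882536395312816166639668467535598779200 + 871504690371405964556672611691403794460 + 860745373206326878574491468337188932800 + 850248478411127770299192791894052482400 + 840004520839909363428118179943521729600 + 830004467020386632911116773039432185200 + 820239708584852672523927163944850630080 + 810702037554796246099230336457119808800 + 801383623330028473155561022244969006400 + 792276991246732695051520556083094358600 + 783375002581039069264424819497891051200 + 774670835885694190717042321503470039520 + 766157969557279968841030867421014324800 + 757830165540353012657976184079481560400 + 749681454082929861984234504680777457600 + 741706119465026352814189456758641527200 + 733898686628552391205619041424340037440 + 726253908642838303797227176409503162050 + 718766754945489455304472257065075294400 + 711432400303188542495242948319513301600 + 704246214441540173379129383184972763200 + 697203752297124771645338089353123035568 = 361665906988008779005537951077603286192775, so H_100 = 361665906988008779005537951077603286192775/69720375229712477164533808935312303556800; reducing by gcd(361665906988008779005537951077603286192775, 69720375229712477164533808935312303556800) = 25 gives 14466636279520351160221518043104131447711/2788815009188499086581352357412492142272 ≈ 5.18738. (The PNT-adjacent estimate ln(100) + γ ≈ 5.18239 matches within O(1/n).)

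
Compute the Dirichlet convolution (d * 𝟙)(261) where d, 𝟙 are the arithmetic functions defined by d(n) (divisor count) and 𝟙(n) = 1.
(d * 𝟙)(261) = 18

Divisors of 261: [1, 3, 9, 29, 87, 261]. For each d | 261:
  d = 1: d(1) · 𝟙(261/1) = 1 · 1 = 1
  d = 3: d(3) · 𝟙(261/3) = 2 · 1 = 2
  d = 9: d(9) · 𝟙(261/9) = 3 · 1 = 3
  d = 29: d(29) · 𝟙(261/29) = 2 · 1 = 2
  d = 87: d(87) · 𝟙(261/87) = 4 · 1 = 4
  d = 261: d(261) · 𝟙(261/261) = 6 · 1 = 6
Summing: (d * 𝟙)(261) = 1 + 2 + 3 + 2 + 4 + 6 = 18.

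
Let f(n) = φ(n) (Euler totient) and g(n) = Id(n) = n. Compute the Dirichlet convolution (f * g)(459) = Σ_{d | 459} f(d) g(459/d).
(φ * Id)(459) = 2673

Divisors of 459: [1, 3, 9, 17, 27, 51, 153, 459]. For each d | 459:
  d = 1: φ(1) · Id(459/1) = 1 · 459 = 459
  d = 3: φ(3) · Id(459/3) = 2 · 153 = 306
  d = 9: φ(9) · Id(459/9) = 6 · 51 = 306
  d = 17: φ(17) · Id(459/17) = 16 · 27 = 432
  d = 27: φ(27) · Id(459/27) = 18 · 17 = 306
  d = 51: φ(51) · Id(459/51) = 32 · 9 = 288
  d = 153: φ(153) · Id(459/153) = 96 · 3 = 288
  d = 459: φ(459) · Id(459/459) = 288 · 1 = 288
Summing: (φ * Id)(459) = 459 + 306 + 306 + 432 + 306 + 288 + 288 + 288 = 2673.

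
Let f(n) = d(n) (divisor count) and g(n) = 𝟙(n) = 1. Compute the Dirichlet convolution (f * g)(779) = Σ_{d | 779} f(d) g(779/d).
(d * 𝟙)(779) = 9

Divisors of 779: [1, 19, 41, 779]. For each d | 779:
  d = 1: d(1) · 𝟙(779/1) = 1 · 1 = 1
  d = 19: d(19) · 𝟙(779/19) = 2 · 1 = 2
  d = 41: d(41) · 𝟙(779/41) = 2 · 1 = 2
  d = 779: d(779) · 𝟙(779/779) = 4 · 1 = 4
Summing: (d * 𝟙)(779) = 1 + 2 + 2 + 4 = 9.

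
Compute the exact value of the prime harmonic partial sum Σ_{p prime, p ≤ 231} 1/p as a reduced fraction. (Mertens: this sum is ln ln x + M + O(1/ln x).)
Σ 1/p = 37527519788898476695193360507423991967783840502510585362878348092116031948860199524739442233/19078266889580195013601891820992757757219839668357012055907516904309700014933909014729740190

π(231) = 50, so the primes ≤ 231 are [2, 3, 5, 7, 11, 13, 17, 19, 23, 29, 31, 37, 41, 43, 47, 53, 59, 61, 67, 71, 73, 79, 83, 89, 97, 101, 103, 107, 109, 113, 127, 131, 137, 139, 149, 151, 157, 163, 167, 173, 179, 181, 191, 193, 197, 199, 211, 223, 227, 229]. Summing 1/p over these primes: 37527519788898476695193360507423991967783840502510585362878348092116031948860199524739442233/19078266889580195013601891820992757757219839668357012055907516904309700014933909014729740190 ≈ 1.9670. Mertens estimate ln ln(231) + 0.2615 ≈ 1.9557.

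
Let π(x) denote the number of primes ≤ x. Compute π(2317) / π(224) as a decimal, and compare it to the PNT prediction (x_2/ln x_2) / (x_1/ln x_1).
π(2317)/π(224) = 344/48 ≈ 7.1667;  PNT prediction ≈ 7.2246.

π(224) = 48 and π(2317) = 344, so π(2317)/π(224) ≈ 7.1667. The PNT-predicted ratio is (2317/ln(2317)) / (224/ln(224)) ≈ 7.2246. The two agree to within a few percent, as expected.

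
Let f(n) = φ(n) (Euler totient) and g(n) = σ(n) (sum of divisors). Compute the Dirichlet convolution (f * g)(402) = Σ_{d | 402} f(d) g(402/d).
(φ * σ)(402) = 3216

Divisors of 402: [1, 2, 3, 6, 67, 134, 201, 402]. For each d | 402:
  d = 1: φ(1) · σ(402/1) = 1 · 816 = 816
  d = 2: φ(2) · σ(402/2) = 1 · 272 = 272
  d = 3: φ(3) · σ(402/3) = 2 · 204 = 408
  d = 6: φ(6) · σ(402/6) = 2 · 68 = 136
  d = 67: φ(67) · σ(402/67) = 66 · 12 = 792
  d = 134: φ(134) · σ(402/134) = 66 · 4 = 264
  d = 201: φ(201) · σ(402/201) = 132 · 3 = 396
  d = 402: φ(402) · σ(402/402) = 132 · 1 = 132
Summing: (φ * σ)(402) = 816 + 272 + 408 + 136 + 792 + 264 + 396 + 132 = 3216.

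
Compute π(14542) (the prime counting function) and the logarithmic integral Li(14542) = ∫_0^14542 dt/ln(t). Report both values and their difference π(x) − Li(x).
π(14542) = 1702;  Li(14542) ≈ 1728.92;  π(x) − Li(x) ≈ -26.92.

Direct count of primes ≤ 14542 gives π(14542) = 1702. Numerical evaluation of the logarithmic integral gives Li(14542) ≈ 1728.92. The difference π(x) − Li(x) ≈ -26.92 is typically negative for small/moderate x (Li(x) overestimates), though Littlewood's theorem shows this sign changes infinitely often.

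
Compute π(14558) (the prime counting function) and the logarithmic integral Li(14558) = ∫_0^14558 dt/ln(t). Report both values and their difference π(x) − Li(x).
π(14558) = 1706;  Li(14558) ≈ 1730.59;  π(x) − Li(x) ≈ -24.59.

Direct count of primes ≤ 14558 gives π(14558) = 1706. Numerical evaluation of the logarithmic integral gives Li(14558) ≈ 1730.59. The difference π(x) − Li(x) ≈ -24.59 is typically negative for small/moderate x (Li(x) overestimates), though Littlewood's theorem shows this sign changes infinitely often.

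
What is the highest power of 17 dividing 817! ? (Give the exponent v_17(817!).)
v_17(817!) = 50

Legendre's formula: v_p(n!) = Σ_{k ≥ 1} ⌊n / p^k⌋. For p = 17, n = 817, the terms are:
  ⌊817/17^1⌋ = ⌊817/17⌋ = 48
  ⌊817/17^2⌋ = ⌊817/289⌋ = 2
(the next term ⌊817/17^3⌋ = 0, terminating the sum). Summing: v_17(817!) = 48 + 2 = 50.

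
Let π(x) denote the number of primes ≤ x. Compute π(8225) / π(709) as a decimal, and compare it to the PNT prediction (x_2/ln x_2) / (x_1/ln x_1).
π(8225)/π(709) = 1031/127 ≈ 8.1181;  PNT prediction ≈ 8.4467.

π(709) = 127 and π(8225) = 1031, so π(8225)/π(709) ≈ 8.1181. The PNT-predicted ratio is (8225/ln(8225)) / (709/ln(709)) ≈ 8.4467. The two agree to within a few percent, as expected.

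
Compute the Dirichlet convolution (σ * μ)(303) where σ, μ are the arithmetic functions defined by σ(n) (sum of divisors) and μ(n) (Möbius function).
(σ * μ)(303) = 303

Divisors of 303: [1, 3, 101, 303]. For each d | 303:
  d = 1: σ(1) · μ(303/1) = 1 · 1 = 1
  d = 3: σ(3) · μ(303/3) = 4 · -1 = -4
  d = 101: σ(101) · μ(303/101) = 102 · -1 = -102
  d = 303: σ(303) · μ(303/303) = 408 · 1 = 408
Summing: (σ * μ)(303) = 1 + -4 + -102 + 408 = 303.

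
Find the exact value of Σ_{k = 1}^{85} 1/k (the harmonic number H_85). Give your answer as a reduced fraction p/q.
H_85 = 3689819414629973415931738804725211919/734184632222154704090370027645633600

Direct summation: H_85 = 1 + 1/2 + ... + 1/85. The least common denominator is lcm(1, ..., 85) = 8076030954443701744994070304101969600; over this denominator the numerator is 8076030954443701744994070304101969600 + 4038015477221850872497035152050984800 + 2692010318147900581664690101367323200 + 2019007738610925436248517576025492400 + 1615206190888740348998814060820393920 + 1346005159073950290832345050683661600 + 1153718707777671677856295757728852800 + 1009503869305462718124258788012746200 + 897336772715966860554896700455774400 + 807603095444370174499407030410196960 + 734184632222154704090370027645633600 + 673002579536975145416172525341830800 + 621233150341823211153390023392459200 + 576859353888835838928147878864426400 + 538402063629580116332938020273464640 + 504751934652731359062129394006373100 + 475060644379041279117298253182468800 + 448668386357983430277448350227887200 + 425054260760194828683898437057998400 + 403801547722185087249703515205098480 + 384572902592557225952098585909617600 + 367092316111077352045185013822816800 + 351131780627987032391046534960955200 + 336501289768487572708086262670915400 + 323041238177748069799762812164078784 + 310616575170911605576695011696229600 + 299112257571988953518298900151924800 + 288429676944417919464073939432213200 + 278483826015300060172209320831102400 + 269201031814790058166469010136732320 + 260517127562700056290131300132321600 + 252375967326365679531064697003186550 + 244728210740718234696790009215211200 + 237530322189520639558649126591234400 + 230743741555534335571259151545770560 + 224334193178991715138724175113943600 + 218271106876856803918758656867620800 + 212527130380097414341949218528999200 + 207077716780607737051130007797486400 + 201900773861092543624851757602549240 + 196976364742529310853513909856145600 + 192286451296278612976049292954808800 + 187814673359155854534745821025627200 + 183546158055538676022592506911408400 + 179467354543193372110979340091154880 + 175565890313993516195523267480477600 + 171830445839227696702001495831956800 + 168250644884243786354043131335457700 + 164816958253953096836613679675550400 + 161520619088874034899881406082039392 + 158353548126347093039099417727489600 + 155308287585455802788347505848114800 + 152377942536673617830076798190603200 + 149556128785994476759149450075962400 + 146836926444430940818074005529126720 + 144214838472208959732036969716106600 + 141684753586731609561299479019332800 + 139241913007650030086104660415551200 + 136881880583791554999899496679694400 + 134600515907395029083234505068366160 + 132393950072847569590066726296753600 + 130258563781350028145065650066160800 + 128190967530852408650699528636539200 + 126187983663182839765532348501593275 + 124246630068364642230678004678491840 + 122364105370359117348395004607605600 + 120537775439458234999911497076148800 + 118765161094760319779324563295617200 + 117043926875995677463682178320318400 + 115371870777767167785629575772885280 + 113746914851319742887240426818337600 + 112167096589495857569362087556971800 + 110630561019776736232795483617835200 + 109135553438428401959379328433810400 + 107680412725916023266587604054692928 + 106263565190048707170974609264499600 + 104883518888879243441481432520804800 + 103538858390303868525565003898743200 + 102228239929667110696127472203822400 + 100950386930546271812425878801274620 + 99704085857329651172766300050641600 + 98488182371264655426756954928072800 + 97301577764381948734868316916891200 + 96143225648139306488024646477404400 + 95012128875808255823459650636493760 = 40588013560929707575249126851977331109, so H_85 = 40588013560929707575249126851977331109/8076030954443701744994070304101969600; reducing by gcd(40588013560929707575249126851977331109, 8076030954443701744994070304101969600) = 11 gives 3689819414629973415931738804725211919/734184632222154704090370027645633600 ≈ 5.02574. (The PNT-adjacent estimate ln(85) + γ ≈ 5.01987 matches within O(1/n).)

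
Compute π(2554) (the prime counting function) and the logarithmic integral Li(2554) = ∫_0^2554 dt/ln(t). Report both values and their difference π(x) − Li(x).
π(2554) = 374;  Li(2554) ≈ 386.50;  π(x) − Li(x) ≈ -12.50.

Direct count of primes ≤ 2554 gives π(2554) = 374. Numerical evaluation of the logarithmic integral gives Li(2554) ≈ 386.50. The difference π(x) − Li(x) ≈ -12.50 is typically negative for small/moderate x (Li(x) overestimates), though Littlewood's theorem shows this sign changes infinitely often.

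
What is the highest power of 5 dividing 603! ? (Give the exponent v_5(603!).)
v_5(603!) = 148

Legendre's formula: v_p(n!) = Σ_{k ≥ 1} ⌊n / p^k⌋. For p = 5, n = 603, the terms are:
  ⌊603/5^1⌋ = ⌊603/5⌋ = 120
  ⌊603/5^2⌋ = ⌊603/25⌋ = 24
  ⌊603/5^3⌋ = ⌊603/125⌋ = 4
(the next term ⌊603/5^4⌋ = 0, terminating the sum). Summing: v_5(603!) = 120 + 24 + 4 = 148.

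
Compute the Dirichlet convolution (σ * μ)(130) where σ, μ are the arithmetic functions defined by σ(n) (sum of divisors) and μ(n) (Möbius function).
(σ * μ)(130) = 130

Divisors of 130: [1, 2, 5, 10, 13, 26, 65, 130]. For each d | 130:
  d = 1: σ(1) · μ(130/1) = 1 · -1 = -1
  d = 2: σ(2) · μ(130/2) = 3 · 1 = 3
  d = 5: σ(5) · μ(130/5) = 6 · 1 = 6
  d = 10: σ(10) · μ(130/10) = 18 · -1 = -18
  d = 13: σ(13) · μ(130/13) = 14 · 1 = 14
  d = 26: σ(26) · μ(130/26) = 42 · -1 = -42
  d = 65: σ(65) · μ(130/65) = 84 · -1 = -84
  d = 130: σ(130) · μ(130/130) = 252 · 1 = 252
Summing: (σ * μ)(130) = -1 + 3 + 6 + -18 + 14 + -42 + -84 + 252 = 130.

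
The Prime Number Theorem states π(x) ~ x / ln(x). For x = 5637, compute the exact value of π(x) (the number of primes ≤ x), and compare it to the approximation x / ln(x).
π(5637) = 739;  x/ln(x) ≈ 652.65;  relative error ≈ 11.68%.

Directly count primes up to 5637: π(5637) = 739. The PNT approximation gives 5637/ln(5637) ≈ 5637/8.63711 ≈ 652.65. Relative error (π(x) − x/ln(x)) / π(x) ≈ 11.68%; the approximation is known to undercount slightly (Li(x) is a better estimate).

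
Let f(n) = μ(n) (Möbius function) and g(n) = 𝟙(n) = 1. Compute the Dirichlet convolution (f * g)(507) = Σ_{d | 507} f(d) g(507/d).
(μ * 𝟙)(507) = 0

Divisors of 507: [1, 3, 13, 39, 169, 507]. For each d | 507:
  d = 1: μ(1) · 𝟙(507/1) = 1 · 1 = 1
  d = 3: μ(3) · 𝟙(507/3) = -1 · 1 = -1
  d = 13: μ(13) · 𝟙(507/13) = -1 · 1 = -1
  d = 39: μ(39) · 𝟙(507/39) = 1 · 1 = 1
  d = 169: μ(169) · 𝟙(507/169) = 0 · 1 = 0
  d = 507: μ(507) · 𝟙(507/507) = 0 · 1 = 0
Summing: (μ * 𝟙)(507) = 1 + -1 + -1 + 1 + 0 + 0 = 0.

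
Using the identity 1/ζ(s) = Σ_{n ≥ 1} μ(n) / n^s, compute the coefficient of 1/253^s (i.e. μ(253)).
μ(253) = 1

Factor n = 253 = 11 · 23. μ(n) = 0 if any exponent ≥ 2 (not squarefree); otherwise μ(n) = (−1)^{ω(n)} where ω(n) is the number of distinct prime factors. Applying: μ(253) = 1.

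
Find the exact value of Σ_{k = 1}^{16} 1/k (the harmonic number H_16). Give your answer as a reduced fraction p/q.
H_16 = 2436559/720720

Direct summation: H_16 = 1 + 1/2 + ... + 1/16. The least common denominator is lcm(1, ..., 16) = 720720; over this denominator the numerator is 720720 + 360360 + 240240 + 180180 + 144144 + 120120 + 102960 + 90090 + 80080 + 72072 + 65520 + 60060 + 55440 + 51480 + 48048 + 45045 = 2436559, so H_16 = 2436559/720720 (already in lowest terms) ≈ 3.38073. (The PNT-adjacent estimate ln(16) + γ ≈ 3.34980 matches within O(1/n).)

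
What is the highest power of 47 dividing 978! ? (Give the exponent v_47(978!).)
v_47(978!) = 20

Legendre's formula: v_p(n!) = Σ_{k ≥ 1} ⌊n / p^k⌋. For p = 47, n = 978, the terms are:
  ⌊978/47^1⌋ = ⌊978/47⌋ = 20
(the next term ⌊978/47^2⌋ = 0, terminating the sum). Summing: v_47(978!) = 20 = 20.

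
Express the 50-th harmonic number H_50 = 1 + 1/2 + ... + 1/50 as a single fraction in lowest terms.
H_50 = 13943237577224054960759/3099044504245996706400

Direct summation: H_50 = 1 + 1/2 + ... + 1/50. The least common denominator is lcm(1, ..., 50) = 3099044504245996706400; over this denominator the numerator is 3099044504245996706400 + 1549522252122998353200 + 1033014834748665568800 + 774761126061499176600 + 619808900849199341280 + 516507417374332784400 + 442720643463713815200 + 387380563030749588300 + 344338278249555189600 + 309904450424599670640 + 281731318567817882400 + 258253708687166392200 + 238388038788153592800 + 221360321731856907600 + 206602966949733113760 + 193690281515374794150 + 182296735543882159200 + 172169139124777594800 + 163107605486631405600 + 154952225212299835320 + 147573547821237938400 + 140865659283908941200 + 134741065401999856800 + 129126854343583196100 + 123961780169839868256 + 119194019394076796400 + 114779426083185063200 + 110680160865928453800 + 106863603594689541600 + 103301483474866556880 + 99969177556322474400 + 96845140757687397075 + 93910439522605960800 + 91148367771941079600 + 88544128692742763040 + 86084569562388797400 + 83757959574216127200 + 81553802743315702800 + 79462679596051197600 + 77476112606149917660 + 75586451323073090400 + 73786773910618969200 + 72070802424325504800 + 70432829641954470600 + 68867655649911037920 + 67370532700999928400 + 65937117111616951200 + 64563427171791598050 + 63245806209101973600 + 61980890084919934128 = 13943237577224054960759, so H_50 = 13943237577224054960759/3099044504245996706400 (already in lowest terms) ≈ 4.49921. (The PNT-adjacent estimate ln(50) + γ ≈ 4.48924 matches within O(1/n).)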